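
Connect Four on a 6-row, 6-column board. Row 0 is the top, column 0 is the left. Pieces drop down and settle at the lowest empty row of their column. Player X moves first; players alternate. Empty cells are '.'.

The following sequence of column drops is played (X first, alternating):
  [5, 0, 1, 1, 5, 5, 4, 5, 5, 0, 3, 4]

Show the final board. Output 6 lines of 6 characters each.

Move 1: X drops in col 5, lands at row 5
Move 2: O drops in col 0, lands at row 5
Move 3: X drops in col 1, lands at row 5
Move 4: O drops in col 1, lands at row 4
Move 5: X drops in col 5, lands at row 4
Move 6: O drops in col 5, lands at row 3
Move 7: X drops in col 4, lands at row 5
Move 8: O drops in col 5, lands at row 2
Move 9: X drops in col 5, lands at row 1
Move 10: O drops in col 0, lands at row 4
Move 11: X drops in col 3, lands at row 5
Move 12: O drops in col 4, lands at row 4

Answer: ......
.....X
.....O
.....O
OO..OX
OX.XXX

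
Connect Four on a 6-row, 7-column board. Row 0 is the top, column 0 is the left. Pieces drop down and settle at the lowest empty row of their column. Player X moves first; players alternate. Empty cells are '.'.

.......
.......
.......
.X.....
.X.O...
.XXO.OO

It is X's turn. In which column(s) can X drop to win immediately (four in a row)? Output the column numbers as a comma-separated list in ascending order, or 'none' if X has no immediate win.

Answer: 1

Derivation:
col 0: drop X → no win
col 1: drop X → WIN!
col 2: drop X → no win
col 3: drop X → no win
col 4: drop X → no win
col 5: drop X → no win
col 6: drop X → no win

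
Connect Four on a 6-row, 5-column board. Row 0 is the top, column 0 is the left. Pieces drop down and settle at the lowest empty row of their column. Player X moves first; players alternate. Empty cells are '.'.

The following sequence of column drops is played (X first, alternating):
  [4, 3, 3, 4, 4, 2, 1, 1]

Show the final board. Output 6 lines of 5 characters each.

Answer: .....
.....
.....
....X
.O.XO
.XOOX

Derivation:
Move 1: X drops in col 4, lands at row 5
Move 2: O drops in col 3, lands at row 5
Move 3: X drops in col 3, lands at row 4
Move 4: O drops in col 4, lands at row 4
Move 5: X drops in col 4, lands at row 3
Move 6: O drops in col 2, lands at row 5
Move 7: X drops in col 1, lands at row 5
Move 8: O drops in col 1, lands at row 4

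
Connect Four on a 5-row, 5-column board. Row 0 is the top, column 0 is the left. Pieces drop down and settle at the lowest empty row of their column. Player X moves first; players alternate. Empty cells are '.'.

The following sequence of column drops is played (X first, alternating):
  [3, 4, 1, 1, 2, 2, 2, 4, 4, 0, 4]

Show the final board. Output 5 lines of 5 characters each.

Move 1: X drops in col 3, lands at row 4
Move 2: O drops in col 4, lands at row 4
Move 3: X drops in col 1, lands at row 4
Move 4: O drops in col 1, lands at row 3
Move 5: X drops in col 2, lands at row 4
Move 6: O drops in col 2, lands at row 3
Move 7: X drops in col 2, lands at row 2
Move 8: O drops in col 4, lands at row 3
Move 9: X drops in col 4, lands at row 2
Move 10: O drops in col 0, lands at row 4
Move 11: X drops in col 4, lands at row 1

Answer: .....
....X
..X.X
.OO.O
OXXXO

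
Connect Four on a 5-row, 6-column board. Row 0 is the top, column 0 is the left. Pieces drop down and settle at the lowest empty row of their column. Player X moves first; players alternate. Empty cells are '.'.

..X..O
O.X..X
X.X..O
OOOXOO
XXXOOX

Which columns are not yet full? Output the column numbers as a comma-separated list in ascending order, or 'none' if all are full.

col 0: top cell = '.' → open
col 1: top cell = '.' → open
col 2: top cell = 'X' → FULL
col 3: top cell = '.' → open
col 4: top cell = '.' → open
col 5: top cell = 'O' → FULL

Answer: 0,1,3,4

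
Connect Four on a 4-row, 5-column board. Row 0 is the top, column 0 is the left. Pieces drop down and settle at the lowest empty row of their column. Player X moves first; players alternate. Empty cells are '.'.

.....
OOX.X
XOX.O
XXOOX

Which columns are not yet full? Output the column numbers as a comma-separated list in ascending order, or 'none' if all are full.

Answer: 0,1,2,3,4

Derivation:
col 0: top cell = '.' → open
col 1: top cell = '.' → open
col 2: top cell = '.' → open
col 3: top cell = '.' → open
col 4: top cell = '.' → open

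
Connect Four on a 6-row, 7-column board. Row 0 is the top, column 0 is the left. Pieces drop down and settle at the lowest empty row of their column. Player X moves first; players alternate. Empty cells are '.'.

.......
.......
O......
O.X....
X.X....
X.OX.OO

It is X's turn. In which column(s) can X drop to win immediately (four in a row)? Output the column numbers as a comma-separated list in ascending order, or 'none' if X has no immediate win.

Answer: none

Derivation:
col 0: drop X → no win
col 1: drop X → no win
col 2: drop X → no win
col 3: drop X → no win
col 4: drop X → no win
col 5: drop X → no win
col 6: drop X → no win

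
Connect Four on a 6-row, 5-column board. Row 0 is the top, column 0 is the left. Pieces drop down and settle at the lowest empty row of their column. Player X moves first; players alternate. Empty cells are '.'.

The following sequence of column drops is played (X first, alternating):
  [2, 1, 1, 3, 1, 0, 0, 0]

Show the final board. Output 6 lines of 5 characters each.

Move 1: X drops in col 2, lands at row 5
Move 2: O drops in col 1, lands at row 5
Move 3: X drops in col 1, lands at row 4
Move 4: O drops in col 3, lands at row 5
Move 5: X drops in col 1, lands at row 3
Move 6: O drops in col 0, lands at row 5
Move 7: X drops in col 0, lands at row 4
Move 8: O drops in col 0, lands at row 3

Answer: .....
.....
.....
OX...
XX...
OOXO.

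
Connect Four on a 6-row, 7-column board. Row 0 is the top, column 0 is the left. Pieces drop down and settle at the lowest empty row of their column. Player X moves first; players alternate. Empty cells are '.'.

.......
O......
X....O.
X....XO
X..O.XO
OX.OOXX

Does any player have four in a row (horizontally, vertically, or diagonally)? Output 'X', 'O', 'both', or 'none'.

none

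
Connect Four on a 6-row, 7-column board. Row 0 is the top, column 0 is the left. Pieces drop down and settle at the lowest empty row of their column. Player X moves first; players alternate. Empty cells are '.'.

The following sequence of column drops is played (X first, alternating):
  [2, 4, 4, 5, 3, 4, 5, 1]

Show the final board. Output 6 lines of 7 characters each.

Move 1: X drops in col 2, lands at row 5
Move 2: O drops in col 4, lands at row 5
Move 3: X drops in col 4, lands at row 4
Move 4: O drops in col 5, lands at row 5
Move 5: X drops in col 3, lands at row 5
Move 6: O drops in col 4, lands at row 3
Move 7: X drops in col 5, lands at row 4
Move 8: O drops in col 1, lands at row 5

Answer: .......
.......
.......
....O..
....XX.
.OXXOO.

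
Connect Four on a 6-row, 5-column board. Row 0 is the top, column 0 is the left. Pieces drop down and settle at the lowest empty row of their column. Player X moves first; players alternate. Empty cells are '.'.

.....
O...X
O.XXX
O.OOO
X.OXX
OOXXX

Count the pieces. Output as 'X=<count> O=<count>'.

X=10 O=9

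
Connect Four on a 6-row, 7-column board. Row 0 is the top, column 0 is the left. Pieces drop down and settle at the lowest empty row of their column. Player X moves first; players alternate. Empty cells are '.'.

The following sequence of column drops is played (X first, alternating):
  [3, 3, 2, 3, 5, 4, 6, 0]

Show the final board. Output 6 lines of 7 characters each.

Answer: .......
.......
.......
...O...
...O...
O.XXOXX

Derivation:
Move 1: X drops in col 3, lands at row 5
Move 2: O drops in col 3, lands at row 4
Move 3: X drops in col 2, lands at row 5
Move 4: O drops in col 3, lands at row 3
Move 5: X drops in col 5, lands at row 5
Move 6: O drops in col 4, lands at row 5
Move 7: X drops in col 6, lands at row 5
Move 8: O drops in col 0, lands at row 5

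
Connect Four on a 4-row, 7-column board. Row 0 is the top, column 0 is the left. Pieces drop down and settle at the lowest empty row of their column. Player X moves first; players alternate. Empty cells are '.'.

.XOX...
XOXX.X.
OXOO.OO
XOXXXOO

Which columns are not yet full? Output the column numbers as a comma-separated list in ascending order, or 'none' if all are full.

Answer: 0,4,5,6

Derivation:
col 0: top cell = '.' → open
col 1: top cell = 'X' → FULL
col 2: top cell = 'O' → FULL
col 3: top cell = 'X' → FULL
col 4: top cell = '.' → open
col 5: top cell = '.' → open
col 6: top cell = '.' → open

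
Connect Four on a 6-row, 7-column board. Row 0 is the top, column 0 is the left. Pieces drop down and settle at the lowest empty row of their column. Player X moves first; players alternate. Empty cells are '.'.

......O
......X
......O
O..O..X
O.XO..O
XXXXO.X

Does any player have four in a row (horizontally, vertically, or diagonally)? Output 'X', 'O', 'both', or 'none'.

X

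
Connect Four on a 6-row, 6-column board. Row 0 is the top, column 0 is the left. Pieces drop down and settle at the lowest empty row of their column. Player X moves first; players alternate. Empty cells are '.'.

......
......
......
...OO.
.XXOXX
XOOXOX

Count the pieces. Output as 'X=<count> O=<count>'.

X=7 O=6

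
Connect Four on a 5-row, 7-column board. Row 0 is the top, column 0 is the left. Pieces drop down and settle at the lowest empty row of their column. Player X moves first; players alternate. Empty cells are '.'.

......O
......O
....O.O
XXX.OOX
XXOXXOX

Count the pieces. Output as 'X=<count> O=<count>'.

X=9 O=8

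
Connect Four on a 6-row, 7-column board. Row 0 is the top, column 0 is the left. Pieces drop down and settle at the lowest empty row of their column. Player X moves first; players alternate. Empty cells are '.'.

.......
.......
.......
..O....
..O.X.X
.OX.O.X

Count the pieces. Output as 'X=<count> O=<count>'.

X=4 O=4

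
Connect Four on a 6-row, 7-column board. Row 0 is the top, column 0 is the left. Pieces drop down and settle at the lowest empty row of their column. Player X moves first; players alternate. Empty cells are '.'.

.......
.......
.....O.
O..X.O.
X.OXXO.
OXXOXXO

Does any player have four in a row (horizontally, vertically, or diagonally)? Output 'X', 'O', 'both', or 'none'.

none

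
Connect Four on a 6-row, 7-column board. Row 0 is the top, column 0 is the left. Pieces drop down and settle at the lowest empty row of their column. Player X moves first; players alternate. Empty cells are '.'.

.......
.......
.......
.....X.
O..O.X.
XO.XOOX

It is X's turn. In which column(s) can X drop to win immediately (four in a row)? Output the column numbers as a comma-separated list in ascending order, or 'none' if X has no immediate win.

Answer: none

Derivation:
col 0: drop X → no win
col 1: drop X → no win
col 2: drop X → no win
col 3: drop X → no win
col 4: drop X → no win
col 5: drop X → no win
col 6: drop X → no win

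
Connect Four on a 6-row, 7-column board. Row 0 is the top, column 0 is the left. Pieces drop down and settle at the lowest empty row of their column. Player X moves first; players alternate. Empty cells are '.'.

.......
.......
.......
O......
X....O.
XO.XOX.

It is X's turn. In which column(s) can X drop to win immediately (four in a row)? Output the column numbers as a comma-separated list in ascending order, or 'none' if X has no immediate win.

col 0: drop X → no win
col 1: drop X → no win
col 2: drop X → no win
col 3: drop X → no win
col 4: drop X → no win
col 5: drop X → no win
col 6: drop X → no win

Answer: none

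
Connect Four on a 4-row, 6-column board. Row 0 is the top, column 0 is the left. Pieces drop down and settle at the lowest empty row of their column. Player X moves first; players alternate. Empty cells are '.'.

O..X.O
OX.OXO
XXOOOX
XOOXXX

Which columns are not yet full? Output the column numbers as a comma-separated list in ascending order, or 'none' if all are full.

col 0: top cell = 'O' → FULL
col 1: top cell = '.' → open
col 2: top cell = '.' → open
col 3: top cell = 'X' → FULL
col 4: top cell = '.' → open
col 5: top cell = 'O' → FULL

Answer: 1,2,4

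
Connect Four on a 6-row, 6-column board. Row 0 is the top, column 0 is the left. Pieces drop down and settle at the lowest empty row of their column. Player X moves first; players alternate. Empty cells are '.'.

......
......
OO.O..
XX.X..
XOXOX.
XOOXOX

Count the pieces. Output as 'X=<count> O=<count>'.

X=9 O=8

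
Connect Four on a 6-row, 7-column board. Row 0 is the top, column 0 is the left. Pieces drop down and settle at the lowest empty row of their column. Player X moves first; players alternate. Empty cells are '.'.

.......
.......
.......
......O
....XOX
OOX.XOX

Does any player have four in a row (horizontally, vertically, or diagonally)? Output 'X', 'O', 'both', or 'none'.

none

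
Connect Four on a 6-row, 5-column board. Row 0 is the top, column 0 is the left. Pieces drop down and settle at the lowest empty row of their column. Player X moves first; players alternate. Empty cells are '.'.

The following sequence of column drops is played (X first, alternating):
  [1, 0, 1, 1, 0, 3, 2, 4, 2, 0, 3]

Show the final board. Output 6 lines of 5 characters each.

Move 1: X drops in col 1, lands at row 5
Move 2: O drops in col 0, lands at row 5
Move 3: X drops in col 1, lands at row 4
Move 4: O drops in col 1, lands at row 3
Move 5: X drops in col 0, lands at row 4
Move 6: O drops in col 3, lands at row 5
Move 7: X drops in col 2, lands at row 5
Move 8: O drops in col 4, lands at row 5
Move 9: X drops in col 2, lands at row 4
Move 10: O drops in col 0, lands at row 3
Move 11: X drops in col 3, lands at row 4

Answer: .....
.....
.....
OO...
XXXX.
OXXOO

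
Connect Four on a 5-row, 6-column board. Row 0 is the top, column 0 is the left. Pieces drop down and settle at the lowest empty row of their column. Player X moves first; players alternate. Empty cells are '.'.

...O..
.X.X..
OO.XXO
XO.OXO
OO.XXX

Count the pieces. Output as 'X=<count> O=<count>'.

X=9 O=9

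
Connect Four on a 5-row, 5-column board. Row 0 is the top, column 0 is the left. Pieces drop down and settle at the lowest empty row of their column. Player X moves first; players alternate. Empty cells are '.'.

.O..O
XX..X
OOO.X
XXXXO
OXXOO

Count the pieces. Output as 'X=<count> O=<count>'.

X=10 O=9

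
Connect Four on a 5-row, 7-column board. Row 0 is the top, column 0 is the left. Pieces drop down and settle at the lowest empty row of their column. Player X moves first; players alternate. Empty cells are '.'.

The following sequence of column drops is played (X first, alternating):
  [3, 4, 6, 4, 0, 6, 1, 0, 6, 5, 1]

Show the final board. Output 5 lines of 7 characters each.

Answer: .......
.......
......X
OX..O.O
XX.XOOX

Derivation:
Move 1: X drops in col 3, lands at row 4
Move 2: O drops in col 4, lands at row 4
Move 3: X drops in col 6, lands at row 4
Move 4: O drops in col 4, lands at row 3
Move 5: X drops in col 0, lands at row 4
Move 6: O drops in col 6, lands at row 3
Move 7: X drops in col 1, lands at row 4
Move 8: O drops in col 0, lands at row 3
Move 9: X drops in col 6, lands at row 2
Move 10: O drops in col 5, lands at row 4
Move 11: X drops in col 1, lands at row 3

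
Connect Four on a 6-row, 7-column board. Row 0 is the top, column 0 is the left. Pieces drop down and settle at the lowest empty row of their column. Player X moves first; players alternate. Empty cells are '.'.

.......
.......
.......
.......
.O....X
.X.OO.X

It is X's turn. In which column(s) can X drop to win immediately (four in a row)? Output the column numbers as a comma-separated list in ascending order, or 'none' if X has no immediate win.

Answer: none

Derivation:
col 0: drop X → no win
col 1: drop X → no win
col 2: drop X → no win
col 3: drop X → no win
col 4: drop X → no win
col 5: drop X → no win
col 6: drop X → no win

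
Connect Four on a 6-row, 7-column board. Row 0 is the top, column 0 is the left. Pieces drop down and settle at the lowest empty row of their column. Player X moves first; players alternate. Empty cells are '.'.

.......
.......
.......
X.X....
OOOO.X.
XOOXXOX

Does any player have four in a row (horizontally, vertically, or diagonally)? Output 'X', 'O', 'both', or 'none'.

O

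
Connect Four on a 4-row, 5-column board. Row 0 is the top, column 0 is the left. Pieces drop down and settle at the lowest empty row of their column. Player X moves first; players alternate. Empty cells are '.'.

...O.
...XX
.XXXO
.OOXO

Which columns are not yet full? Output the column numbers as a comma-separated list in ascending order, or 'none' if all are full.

Answer: 0,1,2,4

Derivation:
col 0: top cell = '.' → open
col 1: top cell = '.' → open
col 2: top cell = '.' → open
col 3: top cell = 'O' → FULL
col 4: top cell = '.' → open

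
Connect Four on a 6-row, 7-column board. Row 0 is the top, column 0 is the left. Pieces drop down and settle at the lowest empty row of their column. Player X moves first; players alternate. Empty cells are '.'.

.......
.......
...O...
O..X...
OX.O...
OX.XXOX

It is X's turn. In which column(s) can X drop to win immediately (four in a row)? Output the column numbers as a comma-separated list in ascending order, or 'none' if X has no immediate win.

Answer: 2

Derivation:
col 0: drop X → no win
col 1: drop X → no win
col 2: drop X → WIN!
col 3: drop X → no win
col 4: drop X → no win
col 5: drop X → no win
col 6: drop X → no win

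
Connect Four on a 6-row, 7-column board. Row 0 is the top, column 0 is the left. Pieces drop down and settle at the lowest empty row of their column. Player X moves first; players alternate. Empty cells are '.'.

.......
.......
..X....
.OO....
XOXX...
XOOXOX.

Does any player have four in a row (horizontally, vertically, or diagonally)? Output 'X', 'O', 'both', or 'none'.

none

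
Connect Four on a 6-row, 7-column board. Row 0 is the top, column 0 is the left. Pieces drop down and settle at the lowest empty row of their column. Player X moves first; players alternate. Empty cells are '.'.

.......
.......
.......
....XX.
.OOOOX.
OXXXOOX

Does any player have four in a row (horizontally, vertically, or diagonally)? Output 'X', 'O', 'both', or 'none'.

O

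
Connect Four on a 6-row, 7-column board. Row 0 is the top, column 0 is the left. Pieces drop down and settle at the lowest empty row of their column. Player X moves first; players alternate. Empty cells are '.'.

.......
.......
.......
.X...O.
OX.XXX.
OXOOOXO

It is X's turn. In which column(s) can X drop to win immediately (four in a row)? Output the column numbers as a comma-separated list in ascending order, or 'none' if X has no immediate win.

col 0: drop X → no win
col 1: drop X → WIN!
col 2: drop X → WIN!
col 3: drop X → no win
col 4: drop X → no win
col 5: drop X → no win
col 6: drop X → WIN!

Answer: 1,2,6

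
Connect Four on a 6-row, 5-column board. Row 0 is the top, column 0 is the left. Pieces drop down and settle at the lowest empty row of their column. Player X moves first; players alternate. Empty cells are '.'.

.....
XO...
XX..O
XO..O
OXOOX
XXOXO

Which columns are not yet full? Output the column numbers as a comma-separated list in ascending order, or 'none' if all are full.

col 0: top cell = '.' → open
col 1: top cell = '.' → open
col 2: top cell = '.' → open
col 3: top cell = '.' → open
col 4: top cell = '.' → open

Answer: 0,1,2,3,4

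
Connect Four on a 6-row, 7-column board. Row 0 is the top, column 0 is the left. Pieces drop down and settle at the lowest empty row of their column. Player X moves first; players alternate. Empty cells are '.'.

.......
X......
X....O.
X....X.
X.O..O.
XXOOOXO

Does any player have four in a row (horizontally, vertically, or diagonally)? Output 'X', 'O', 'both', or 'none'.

X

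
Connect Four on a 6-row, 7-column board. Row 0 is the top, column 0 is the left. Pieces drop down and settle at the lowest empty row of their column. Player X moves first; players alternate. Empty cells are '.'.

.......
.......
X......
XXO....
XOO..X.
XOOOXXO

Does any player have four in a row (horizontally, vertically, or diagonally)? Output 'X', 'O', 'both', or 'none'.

X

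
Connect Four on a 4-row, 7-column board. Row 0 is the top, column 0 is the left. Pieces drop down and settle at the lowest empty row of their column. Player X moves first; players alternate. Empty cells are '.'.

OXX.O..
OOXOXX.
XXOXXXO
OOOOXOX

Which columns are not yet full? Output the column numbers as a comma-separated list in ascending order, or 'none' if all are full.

Answer: 3,5,6

Derivation:
col 0: top cell = 'O' → FULL
col 1: top cell = 'X' → FULL
col 2: top cell = 'X' → FULL
col 3: top cell = '.' → open
col 4: top cell = 'O' → FULL
col 5: top cell = '.' → open
col 6: top cell = '.' → open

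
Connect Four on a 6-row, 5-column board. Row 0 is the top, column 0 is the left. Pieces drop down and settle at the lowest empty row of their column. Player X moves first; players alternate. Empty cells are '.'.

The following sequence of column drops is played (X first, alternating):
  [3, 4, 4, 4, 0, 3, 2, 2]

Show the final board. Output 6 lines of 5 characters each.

Answer: .....
.....
.....
....O
..OOX
X.XXO

Derivation:
Move 1: X drops in col 3, lands at row 5
Move 2: O drops in col 4, lands at row 5
Move 3: X drops in col 4, lands at row 4
Move 4: O drops in col 4, lands at row 3
Move 5: X drops in col 0, lands at row 5
Move 6: O drops in col 3, lands at row 4
Move 7: X drops in col 2, lands at row 5
Move 8: O drops in col 2, lands at row 4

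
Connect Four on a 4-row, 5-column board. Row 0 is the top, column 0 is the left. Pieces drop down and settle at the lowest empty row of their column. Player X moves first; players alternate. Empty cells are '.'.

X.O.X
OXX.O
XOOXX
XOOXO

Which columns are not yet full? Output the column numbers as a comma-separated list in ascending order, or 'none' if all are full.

Answer: 1,3

Derivation:
col 0: top cell = 'X' → FULL
col 1: top cell = '.' → open
col 2: top cell = 'O' → FULL
col 3: top cell = '.' → open
col 4: top cell = 'X' → FULL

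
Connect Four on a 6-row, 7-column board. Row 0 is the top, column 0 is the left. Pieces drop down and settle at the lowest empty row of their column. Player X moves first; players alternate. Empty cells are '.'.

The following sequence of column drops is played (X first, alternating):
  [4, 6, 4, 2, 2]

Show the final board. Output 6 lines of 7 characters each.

Move 1: X drops in col 4, lands at row 5
Move 2: O drops in col 6, lands at row 5
Move 3: X drops in col 4, lands at row 4
Move 4: O drops in col 2, lands at row 5
Move 5: X drops in col 2, lands at row 4

Answer: .......
.......
.......
.......
..X.X..
..O.X.O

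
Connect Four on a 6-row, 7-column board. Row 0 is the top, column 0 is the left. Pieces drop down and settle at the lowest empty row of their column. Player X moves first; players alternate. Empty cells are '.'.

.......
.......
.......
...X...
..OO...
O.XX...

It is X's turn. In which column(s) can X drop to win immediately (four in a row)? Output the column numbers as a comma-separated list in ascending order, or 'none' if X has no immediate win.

Answer: none

Derivation:
col 0: drop X → no win
col 1: drop X → no win
col 2: drop X → no win
col 3: drop X → no win
col 4: drop X → no win
col 5: drop X → no win
col 6: drop X → no win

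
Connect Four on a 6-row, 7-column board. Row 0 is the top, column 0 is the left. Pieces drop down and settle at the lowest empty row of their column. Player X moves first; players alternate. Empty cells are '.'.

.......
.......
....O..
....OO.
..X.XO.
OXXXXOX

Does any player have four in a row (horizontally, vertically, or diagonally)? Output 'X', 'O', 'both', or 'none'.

X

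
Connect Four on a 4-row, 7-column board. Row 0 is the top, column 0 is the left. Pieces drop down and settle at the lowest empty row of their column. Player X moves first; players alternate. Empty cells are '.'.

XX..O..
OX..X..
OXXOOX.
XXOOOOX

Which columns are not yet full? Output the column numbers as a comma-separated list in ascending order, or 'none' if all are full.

Answer: 2,3,5,6

Derivation:
col 0: top cell = 'X' → FULL
col 1: top cell = 'X' → FULL
col 2: top cell = '.' → open
col 3: top cell = '.' → open
col 4: top cell = 'O' → FULL
col 5: top cell = '.' → open
col 6: top cell = '.' → open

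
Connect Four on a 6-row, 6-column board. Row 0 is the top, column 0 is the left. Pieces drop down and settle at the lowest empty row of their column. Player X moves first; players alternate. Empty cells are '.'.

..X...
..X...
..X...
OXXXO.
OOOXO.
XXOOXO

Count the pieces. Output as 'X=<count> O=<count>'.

X=10 O=9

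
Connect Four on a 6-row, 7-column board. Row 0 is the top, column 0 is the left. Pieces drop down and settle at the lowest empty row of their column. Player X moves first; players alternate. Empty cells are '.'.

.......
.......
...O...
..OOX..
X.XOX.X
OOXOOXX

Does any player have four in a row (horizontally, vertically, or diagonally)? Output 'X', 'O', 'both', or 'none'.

O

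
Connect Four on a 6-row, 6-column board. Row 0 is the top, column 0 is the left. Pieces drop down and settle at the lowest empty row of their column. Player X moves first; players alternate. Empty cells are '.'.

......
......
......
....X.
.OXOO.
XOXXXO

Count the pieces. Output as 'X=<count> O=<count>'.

X=6 O=5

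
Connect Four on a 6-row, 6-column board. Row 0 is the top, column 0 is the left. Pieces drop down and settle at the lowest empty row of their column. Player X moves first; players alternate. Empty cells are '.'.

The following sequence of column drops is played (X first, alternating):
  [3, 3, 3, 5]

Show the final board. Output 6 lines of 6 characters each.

Answer: ......
......
......
...X..
...O..
...X.O

Derivation:
Move 1: X drops in col 3, lands at row 5
Move 2: O drops in col 3, lands at row 4
Move 3: X drops in col 3, lands at row 3
Move 4: O drops in col 5, lands at row 5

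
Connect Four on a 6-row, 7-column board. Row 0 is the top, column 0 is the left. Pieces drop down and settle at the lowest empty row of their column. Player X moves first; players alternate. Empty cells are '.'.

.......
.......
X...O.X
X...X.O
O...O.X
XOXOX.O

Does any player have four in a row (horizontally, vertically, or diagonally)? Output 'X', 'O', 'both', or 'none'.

none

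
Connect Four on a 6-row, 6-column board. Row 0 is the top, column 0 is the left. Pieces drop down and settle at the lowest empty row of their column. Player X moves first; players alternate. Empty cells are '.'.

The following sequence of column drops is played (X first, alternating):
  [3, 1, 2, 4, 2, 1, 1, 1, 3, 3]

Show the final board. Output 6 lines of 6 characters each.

Answer: ......
......
.O....
.X.O..
.OXX..
.OXXO.

Derivation:
Move 1: X drops in col 3, lands at row 5
Move 2: O drops in col 1, lands at row 5
Move 3: X drops in col 2, lands at row 5
Move 4: O drops in col 4, lands at row 5
Move 5: X drops in col 2, lands at row 4
Move 6: O drops in col 1, lands at row 4
Move 7: X drops in col 1, lands at row 3
Move 8: O drops in col 1, lands at row 2
Move 9: X drops in col 3, lands at row 4
Move 10: O drops in col 3, lands at row 3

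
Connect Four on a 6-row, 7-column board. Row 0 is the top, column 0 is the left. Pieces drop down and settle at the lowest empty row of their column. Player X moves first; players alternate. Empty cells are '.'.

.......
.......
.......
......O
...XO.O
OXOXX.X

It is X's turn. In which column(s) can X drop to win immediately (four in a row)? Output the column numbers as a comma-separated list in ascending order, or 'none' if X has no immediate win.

col 0: drop X → no win
col 1: drop X → no win
col 2: drop X → no win
col 3: drop X → no win
col 4: drop X → no win
col 5: drop X → WIN!
col 6: drop X → no win

Answer: 5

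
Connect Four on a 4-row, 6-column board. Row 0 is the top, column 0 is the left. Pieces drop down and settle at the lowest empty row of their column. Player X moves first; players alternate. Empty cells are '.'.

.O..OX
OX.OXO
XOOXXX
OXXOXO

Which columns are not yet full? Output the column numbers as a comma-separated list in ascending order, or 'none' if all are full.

Answer: 0,2,3

Derivation:
col 0: top cell = '.' → open
col 1: top cell = 'O' → FULL
col 2: top cell = '.' → open
col 3: top cell = '.' → open
col 4: top cell = 'O' → FULL
col 5: top cell = 'X' → FULL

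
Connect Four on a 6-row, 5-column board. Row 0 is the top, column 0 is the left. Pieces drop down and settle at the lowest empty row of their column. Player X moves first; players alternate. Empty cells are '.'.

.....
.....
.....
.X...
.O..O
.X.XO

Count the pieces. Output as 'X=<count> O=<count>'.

X=3 O=3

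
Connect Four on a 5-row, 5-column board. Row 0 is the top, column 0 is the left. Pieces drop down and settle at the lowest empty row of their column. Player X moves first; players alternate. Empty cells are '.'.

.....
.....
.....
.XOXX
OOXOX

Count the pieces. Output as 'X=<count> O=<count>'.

X=5 O=4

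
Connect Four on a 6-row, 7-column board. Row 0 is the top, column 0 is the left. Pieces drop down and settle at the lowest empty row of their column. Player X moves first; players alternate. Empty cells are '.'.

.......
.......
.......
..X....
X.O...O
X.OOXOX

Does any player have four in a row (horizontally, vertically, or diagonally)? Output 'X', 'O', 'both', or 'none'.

none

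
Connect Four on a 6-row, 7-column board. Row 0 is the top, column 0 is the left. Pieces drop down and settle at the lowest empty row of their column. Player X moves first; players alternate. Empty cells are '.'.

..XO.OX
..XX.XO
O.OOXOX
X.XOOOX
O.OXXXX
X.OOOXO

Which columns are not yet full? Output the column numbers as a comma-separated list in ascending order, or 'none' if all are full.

col 0: top cell = '.' → open
col 1: top cell = '.' → open
col 2: top cell = 'X' → FULL
col 3: top cell = 'O' → FULL
col 4: top cell = '.' → open
col 5: top cell = 'O' → FULL
col 6: top cell = 'X' → FULL

Answer: 0,1,4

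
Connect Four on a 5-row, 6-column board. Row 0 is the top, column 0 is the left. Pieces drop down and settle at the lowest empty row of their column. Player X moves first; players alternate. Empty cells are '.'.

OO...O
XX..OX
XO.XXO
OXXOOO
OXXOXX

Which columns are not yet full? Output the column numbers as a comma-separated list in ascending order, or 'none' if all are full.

Answer: 2,3,4

Derivation:
col 0: top cell = 'O' → FULL
col 1: top cell = 'O' → FULL
col 2: top cell = '.' → open
col 3: top cell = '.' → open
col 4: top cell = '.' → open
col 5: top cell = 'O' → FULL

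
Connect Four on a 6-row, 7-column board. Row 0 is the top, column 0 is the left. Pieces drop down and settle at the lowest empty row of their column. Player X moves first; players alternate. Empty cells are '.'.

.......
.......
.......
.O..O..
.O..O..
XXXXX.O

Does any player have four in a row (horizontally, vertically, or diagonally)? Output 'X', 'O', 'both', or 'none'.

X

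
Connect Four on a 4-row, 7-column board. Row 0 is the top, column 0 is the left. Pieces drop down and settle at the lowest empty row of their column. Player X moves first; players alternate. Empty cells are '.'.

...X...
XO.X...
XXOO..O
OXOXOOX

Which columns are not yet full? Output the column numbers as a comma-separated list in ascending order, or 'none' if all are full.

Answer: 0,1,2,4,5,6

Derivation:
col 0: top cell = '.' → open
col 1: top cell = '.' → open
col 2: top cell = '.' → open
col 3: top cell = 'X' → FULL
col 4: top cell = '.' → open
col 5: top cell = '.' → open
col 6: top cell = '.' → open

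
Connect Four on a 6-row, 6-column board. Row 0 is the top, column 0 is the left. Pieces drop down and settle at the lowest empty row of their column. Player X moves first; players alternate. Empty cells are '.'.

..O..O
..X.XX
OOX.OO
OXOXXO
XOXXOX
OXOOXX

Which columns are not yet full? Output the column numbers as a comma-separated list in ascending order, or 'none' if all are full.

col 0: top cell = '.' → open
col 1: top cell = '.' → open
col 2: top cell = 'O' → FULL
col 3: top cell = '.' → open
col 4: top cell = '.' → open
col 5: top cell = 'O' → FULL

Answer: 0,1,3,4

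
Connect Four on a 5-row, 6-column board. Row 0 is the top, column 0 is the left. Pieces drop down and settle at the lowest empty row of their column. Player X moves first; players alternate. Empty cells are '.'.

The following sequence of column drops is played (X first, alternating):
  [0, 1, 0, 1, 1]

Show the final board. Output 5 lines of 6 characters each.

Move 1: X drops in col 0, lands at row 4
Move 2: O drops in col 1, lands at row 4
Move 3: X drops in col 0, lands at row 3
Move 4: O drops in col 1, lands at row 3
Move 5: X drops in col 1, lands at row 2

Answer: ......
......
.X....
XO....
XO....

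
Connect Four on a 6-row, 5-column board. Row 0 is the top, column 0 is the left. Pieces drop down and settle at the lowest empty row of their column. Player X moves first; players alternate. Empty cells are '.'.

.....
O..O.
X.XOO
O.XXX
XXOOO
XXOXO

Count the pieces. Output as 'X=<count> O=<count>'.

X=10 O=10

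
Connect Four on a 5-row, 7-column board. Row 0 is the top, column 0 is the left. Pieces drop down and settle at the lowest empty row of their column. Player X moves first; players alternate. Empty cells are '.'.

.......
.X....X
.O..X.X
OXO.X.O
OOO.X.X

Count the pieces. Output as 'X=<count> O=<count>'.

X=8 O=7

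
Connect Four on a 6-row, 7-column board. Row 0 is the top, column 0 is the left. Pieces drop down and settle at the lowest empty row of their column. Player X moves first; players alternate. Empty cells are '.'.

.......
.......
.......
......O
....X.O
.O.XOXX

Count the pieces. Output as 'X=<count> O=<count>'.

X=4 O=4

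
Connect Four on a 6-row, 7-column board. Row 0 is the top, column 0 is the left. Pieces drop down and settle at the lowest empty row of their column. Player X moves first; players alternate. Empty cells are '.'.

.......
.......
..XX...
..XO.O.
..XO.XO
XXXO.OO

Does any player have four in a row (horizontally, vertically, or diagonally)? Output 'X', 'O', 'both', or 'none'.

X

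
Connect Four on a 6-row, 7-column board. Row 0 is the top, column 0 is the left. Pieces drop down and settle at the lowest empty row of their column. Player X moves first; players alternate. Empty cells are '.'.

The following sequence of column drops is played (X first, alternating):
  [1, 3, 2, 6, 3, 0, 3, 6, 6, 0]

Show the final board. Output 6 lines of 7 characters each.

Answer: .......
.......
.......
...X..X
O..X..O
OXXO..O

Derivation:
Move 1: X drops in col 1, lands at row 5
Move 2: O drops in col 3, lands at row 5
Move 3: X drops in col 2, lands at row 5
Move 4: O drops in col 6, lands at row 5
Move 5: X drops in col 3, lands at row 4
Move 6: O drops in col 0, lands at row 5
Move 7: X drops in col 3, lands at row 3
Move 8: O drops in col 6, lands at row 4
Move 9: X drops in col 6, lands at row 3
Move 10: O drops in col 0, lands at row 4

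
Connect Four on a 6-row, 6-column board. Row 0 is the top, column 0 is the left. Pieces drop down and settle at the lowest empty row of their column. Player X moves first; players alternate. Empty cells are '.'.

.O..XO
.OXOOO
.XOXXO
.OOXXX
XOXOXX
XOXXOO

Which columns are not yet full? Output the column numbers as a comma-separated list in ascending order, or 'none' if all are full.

Answer: 0,2,3

Derivation:
col 0: top cell = '.' → open
col 1: top cell = 'O' → FULL
col 2: top cell = '.' → open
col 3: top cell = '.' → open
col 4: top cell = 'X' → FULL
col 5: top cell = 'O' → FULL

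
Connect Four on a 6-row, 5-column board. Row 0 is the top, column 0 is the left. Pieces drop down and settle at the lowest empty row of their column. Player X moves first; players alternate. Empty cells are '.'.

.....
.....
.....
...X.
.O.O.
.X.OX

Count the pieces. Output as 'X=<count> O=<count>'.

X=3 O=3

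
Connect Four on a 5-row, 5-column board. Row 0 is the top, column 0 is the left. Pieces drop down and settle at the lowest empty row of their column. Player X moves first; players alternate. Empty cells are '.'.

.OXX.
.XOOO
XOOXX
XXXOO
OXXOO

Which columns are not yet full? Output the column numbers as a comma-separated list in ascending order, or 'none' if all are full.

col 0: top cell = '.' → open
col 1: top cell = 'O' → FULL
col 2: top cell = 'X' → FULL
col 3: top cell = 'X' → FULL
col 4: top cell = '.' → open

Answer: 0,4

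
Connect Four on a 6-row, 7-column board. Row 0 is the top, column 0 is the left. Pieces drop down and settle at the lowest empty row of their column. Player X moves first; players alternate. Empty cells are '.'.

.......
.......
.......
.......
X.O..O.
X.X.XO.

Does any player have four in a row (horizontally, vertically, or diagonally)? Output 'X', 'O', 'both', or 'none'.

none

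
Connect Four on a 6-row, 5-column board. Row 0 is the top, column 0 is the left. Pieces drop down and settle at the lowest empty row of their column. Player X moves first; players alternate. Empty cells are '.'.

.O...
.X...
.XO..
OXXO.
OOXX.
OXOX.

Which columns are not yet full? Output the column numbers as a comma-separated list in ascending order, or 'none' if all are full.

col 0: top cell = '.' → open
col 1: top cell = 'O' → FULL
col 2: top cell = '.' → open
col 3: top cell = '.' → open
col 4: top cell = '.' → open

Answer: 0,2,3,4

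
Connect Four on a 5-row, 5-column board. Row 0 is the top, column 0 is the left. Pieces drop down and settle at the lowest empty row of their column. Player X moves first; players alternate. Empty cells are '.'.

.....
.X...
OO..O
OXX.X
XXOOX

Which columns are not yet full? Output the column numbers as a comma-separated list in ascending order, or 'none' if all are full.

Answer: 0,1,2,3,4

Derivation:
col 0: top cell = '.' → open
col 1: top cell = '.' → open
col 2: top cell = '.' → open
col 3: top cell = '.' → open
col 4: top cell = '.' → open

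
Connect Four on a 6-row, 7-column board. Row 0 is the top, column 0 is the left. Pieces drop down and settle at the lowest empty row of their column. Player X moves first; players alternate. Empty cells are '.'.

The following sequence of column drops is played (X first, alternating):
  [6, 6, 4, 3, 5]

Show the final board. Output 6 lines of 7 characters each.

Move 1: X drops in col 6, lands at row 5
Move 2: O drops in col 6, lands at row 4
Move 3: X drops in col 4, lands at row 5
Move 4: O drops in col 3, lands at row 5
Move 5: X drops in col 5, lands at row 5

Answer: .......
.......
.......
.......
......O
...OXXX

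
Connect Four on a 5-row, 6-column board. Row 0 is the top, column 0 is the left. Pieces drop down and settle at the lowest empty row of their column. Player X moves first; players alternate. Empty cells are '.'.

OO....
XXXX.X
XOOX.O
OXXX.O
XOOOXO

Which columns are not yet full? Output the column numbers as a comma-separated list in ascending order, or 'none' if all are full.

col 0: top cell = 'O' → FULL
col 1: top cell = 'O' → FULL
col 2: top cell = '.' → open
col 3: top cell = '.' → open
col 4: top cell = '.' → open
col 5: top cell = '.' → open

Answer: 2,3,4,5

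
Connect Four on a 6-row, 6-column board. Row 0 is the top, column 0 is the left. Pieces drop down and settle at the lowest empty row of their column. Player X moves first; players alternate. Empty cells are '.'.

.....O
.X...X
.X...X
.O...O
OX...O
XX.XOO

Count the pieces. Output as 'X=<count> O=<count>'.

X=8 O=7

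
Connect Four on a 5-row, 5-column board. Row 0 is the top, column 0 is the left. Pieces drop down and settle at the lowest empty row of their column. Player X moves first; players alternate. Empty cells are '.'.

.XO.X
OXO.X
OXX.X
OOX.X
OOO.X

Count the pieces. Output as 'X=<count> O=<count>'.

X=10 O=9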